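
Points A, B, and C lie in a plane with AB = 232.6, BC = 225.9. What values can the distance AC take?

By the triangle inequality, |232.6 − 225.9| ≤ AC ≤ 232.6 + 225.9.

6.7 ≤ AC ≤ 458.5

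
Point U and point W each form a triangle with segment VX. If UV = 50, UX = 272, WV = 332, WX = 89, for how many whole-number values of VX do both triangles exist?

From triangle UVX: 222 < VX < 322.
From triangle WVX: 243 < VX < 421.
Intersection: 243 < VX < 322, so integers 244 through 321: 78 values.

78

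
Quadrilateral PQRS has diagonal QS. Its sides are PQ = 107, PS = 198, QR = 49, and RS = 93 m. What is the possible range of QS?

91 < QS < 142

From triangle PQS: |107 − 198| < QS < 107 + 198, i.e. 91 < QS < 305.
From triangle RQS: 44 < QS < 142.
Both must hold, so QS lies in the intersection.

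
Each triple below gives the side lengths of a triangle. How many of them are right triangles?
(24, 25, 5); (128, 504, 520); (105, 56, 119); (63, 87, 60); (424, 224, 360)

(24,25,5): 5²+24² = 601 < 625 = 25² → obtuse
(128,504,520): 128²+504² = 270400 = 520² → right
(105,56,119): 56²+105² = 14161 = 119² → right
(63,87,60): 60²+63² = 7569 = 87² → right
(424,224,360): 224²+360² = 179776 = 424² → right
4 of the 5 are right.

4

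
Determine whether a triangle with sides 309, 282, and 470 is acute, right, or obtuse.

Compare the square of the longest side to the sum of squares of the other two: 282² + 309² = 175005 < 220900 = 470².

obtuse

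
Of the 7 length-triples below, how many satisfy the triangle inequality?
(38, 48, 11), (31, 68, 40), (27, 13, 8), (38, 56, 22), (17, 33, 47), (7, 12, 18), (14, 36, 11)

5

(11,38,48): 11+38 > 48 → valid
(31,40,68): 31+40 > 68 → valid
(8,13,27): 8+13 ≤ 27 → not valid
(22,38,56): 22+38 > 56 → valid
(17,33,47): 17+33 > 47 → valid
(7,12,18): 7+12 > 18 → valid
(11,14,36): 11+14 ≤ 36 → not valid
5 of the 7 triples form a triangle.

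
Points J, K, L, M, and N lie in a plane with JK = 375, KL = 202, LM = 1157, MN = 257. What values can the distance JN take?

The maximum is all hops collinear in one direction: 375 + 202 + 1157 + 257 = 1991.
The longest hop is 1157; the others sum to 834. Folding the others back against it leaves at least 1157 − 834 = 323.

323 ≤ JN ≤ 1991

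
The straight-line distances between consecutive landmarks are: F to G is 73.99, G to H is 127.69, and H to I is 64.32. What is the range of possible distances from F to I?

0 ≤ FI ≤ 266.00

The maximum is all hops collinear in one direction: 73.99 + 127.69 + 64.32 = 266.00.
The longest hop is 127.69; the others sum to 138.31. Since 127.69 ≤ 138.31, the path can fold back on itself completely, so the minimum distance is 0.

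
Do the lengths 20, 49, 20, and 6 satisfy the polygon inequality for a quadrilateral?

No

For a quadrilateral, each side must be shorter than the sum of the others.
Here the longest side is 49, but the remaining 3 sides sum to only 46.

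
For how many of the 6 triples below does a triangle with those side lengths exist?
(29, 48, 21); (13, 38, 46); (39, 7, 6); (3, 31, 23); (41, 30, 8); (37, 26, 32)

3

(21,29,48): 21+29 > 48 → valid
(13,38,46): 13+38 > 46 → valid
(6,7,39): 6+7 ≤ 39 → not valid
(3,23,31): 3+23 ≤ 31 → not valid
(8,30,41): 8+30 ≤ 41 → not valid
(26,32,37): 26+32 > 37 → valid
3 of the 6 triples form a triangle.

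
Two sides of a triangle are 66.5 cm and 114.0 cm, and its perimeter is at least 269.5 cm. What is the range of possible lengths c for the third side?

Triangle inequality alone gives 47.5 < c < 180.5.
The perimeter condition gives c ≥ 269.5 − 66.5 − 114.0 = 89.0.
Intersecting the two: 89.0 ≤ c < 180.5.

89.0 ≤ c < 180.5 cm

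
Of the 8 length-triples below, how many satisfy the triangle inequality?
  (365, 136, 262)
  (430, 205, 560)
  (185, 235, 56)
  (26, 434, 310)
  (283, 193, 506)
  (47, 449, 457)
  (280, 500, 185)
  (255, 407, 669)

(136,262,365): 136+262 > 365 → valid
(205,430,560): 205+430 > 560 → valid
(56,185,235): 56+185 > 235 → valid
(26,310,434): 26+310 ≤ 434 → not valid
(193,283,506): 193+283 ≤ 506 → not valid
(47,449,457): 47+449 > 457 → valid
(185,280,500): 185+280 ≤ 500 → not valid
(255,407,669): 255+407 ≤ 669 → not valid
4 of the 8 triples form a triangle.

4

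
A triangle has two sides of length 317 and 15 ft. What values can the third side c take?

By the triangle inequality, c must be less than 317 + 15 = 332 and greater than |317 − 15| = 302.

302 < c < 332 (ft)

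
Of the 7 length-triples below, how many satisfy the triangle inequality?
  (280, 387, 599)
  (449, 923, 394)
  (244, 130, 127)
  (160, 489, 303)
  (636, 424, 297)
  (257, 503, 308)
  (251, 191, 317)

5

(280,387,599): 280+387 > 599 → valid
(394,449,923): 394+449 ≤ 923 → not valid
(127,130,244): 127+130 > 244 → valid
(160,303,489): 160+303 ≤ 489 → not valid
(297,424,636): 297+424 > 636 → valid
(257,308,503): 257+308 > 503 → valid
(191,251,317): 191+251 > 317 → valid
5 of the 7 triples form a triangle.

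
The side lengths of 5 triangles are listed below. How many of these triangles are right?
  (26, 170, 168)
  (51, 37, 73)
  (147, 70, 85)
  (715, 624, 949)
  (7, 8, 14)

(26,170,168): 26²+168² = 28900 = 170² → right
(51,37,73): 37²+51² = 3970 < 5329 = 73² → obtuse
(147,70,85): 70²+85² = 12125 < 21609 = 147² → obtuse
(715,624,949): 624²+715² = 900601 = 949² → right
(7,8,14): 7²+8² = 113 < 196 = 14² → obtuse
2 of the 5 are right.

2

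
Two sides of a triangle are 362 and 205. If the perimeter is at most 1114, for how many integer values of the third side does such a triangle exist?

Triangle inequality: 157 < x < 567. Perimeter ≤ 1114 gives x ≤ 1114 − 362 − 205 = 547.
So 157 < x ≤ 547; integers 158 through 547: 390 values.

390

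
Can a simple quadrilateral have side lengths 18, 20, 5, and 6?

A quadrilateral exists iff every side is shorter than the sum of the others — equivalently, the longest side is less than the sum of the rest.
Longest side 20 < 29 (sum of the remaining 3), so yes.

Yes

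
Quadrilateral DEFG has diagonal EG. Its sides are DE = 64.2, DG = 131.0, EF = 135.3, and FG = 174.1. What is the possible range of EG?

66.8 < EG < 195.2

From triangle DEG: |64.2 − 131.0| < EG < 64.2 + 131.0, i.e. 66.8 < EG < 195.2.
From triangle FEG: 38.8 < EG < 309.4.
Both must hold, so EG lies in the intersection.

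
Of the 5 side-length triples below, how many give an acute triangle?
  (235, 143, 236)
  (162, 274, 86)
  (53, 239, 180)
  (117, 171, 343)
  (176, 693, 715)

1

(235,143,236): 143²+235² = 75674 > 55696 = 236² → acute
(162,274,86): 86+162 ≤ 274, not a triangle
(53,239,180): 53+180 ≤ 239, not a triangle
(117,171,343): 117+171 ≤ 343, not a triangle
(176,693,715): 176²+693² = 511225 = 715² → right
1 of the 5 is acute.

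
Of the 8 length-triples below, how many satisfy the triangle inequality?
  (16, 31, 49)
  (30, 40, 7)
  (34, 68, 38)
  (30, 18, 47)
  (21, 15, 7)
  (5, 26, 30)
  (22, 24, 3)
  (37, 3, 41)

(16,31,49): 16+31 ≤ 49 → not valid
(7,30,40): 7+30 ≤ 40 → not valid
(34,38,68): 34+38 > 68 → valid
(18,30,47): 18+30 > 47 → valid
(7,15,21): 7+15 > 21 → valid
(5,26,30): 5+26 > 30 → valid
(3,22,24): 3+22 > 24 → valid
(3,37,41): 3+37 ≤ 41 → not valid
5 of the 8 triples form a triangle.

5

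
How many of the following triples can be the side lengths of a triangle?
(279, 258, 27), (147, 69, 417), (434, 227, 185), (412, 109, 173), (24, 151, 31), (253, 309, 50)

1

(27,258,279): 27+258 > 279 → valid
(69,147,417): 69+147 ≤ 417 → not valid
(185,227,434): 185+227 ≤ 434 → not valid
(109,173,412): 109+173 ≤ 412 → not valid
(24,31,151): 24+31 ≤ 151 → not valid
(50,253,309): 50+253 ≤ 309 → not valid
1 of the 6 triples forms a triangle.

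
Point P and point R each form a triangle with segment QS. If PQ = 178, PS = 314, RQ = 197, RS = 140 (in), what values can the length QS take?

From triangle PQS: |178 − 314| < QS < 178 + 314, i.e. 136 < QS < 492.
From triangle RQS: 57 < QS < 337.
Both must hold, so QS lies in the intersection.

136 < QS < 337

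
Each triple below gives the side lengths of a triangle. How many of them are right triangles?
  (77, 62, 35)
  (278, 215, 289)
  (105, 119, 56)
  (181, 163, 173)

(77,62,35): 35²+62² = 5069 < 5929 = 77² → obtuse
(278,215,289): 215²+278² = 123509 > 83521 = 289² → acute
(105,119,56): 56²+105² = 14161 = 119² → right
(181,163,173): 163²+173² = 56498 > 32761 = 181² → acute
1 of the 4 is right.

1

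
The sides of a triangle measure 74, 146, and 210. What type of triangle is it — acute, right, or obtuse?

Compare the square of the longest side to the sum of squares of the other two: 74² + 146² = 26792 < 44100 = 210².

obtuse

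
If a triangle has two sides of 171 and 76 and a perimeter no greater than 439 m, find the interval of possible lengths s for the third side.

95 < s ≤ 192

Triangle inequality alone gives 95 < s < 247.
The perimeter condition gives s ≤ 439 − 171 − 76 = 192.
Intersecting the two: 95 < s ≤ 192.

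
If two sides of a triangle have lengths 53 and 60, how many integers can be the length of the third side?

105

The third side lies in the open interval (7, 113).
Integers from 8 to 112 inclusive: 112 − 8 + 1 = 105.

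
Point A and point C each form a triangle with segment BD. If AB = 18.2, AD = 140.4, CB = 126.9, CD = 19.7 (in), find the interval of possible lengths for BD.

122.2 < BD < 146.6

From triangle ABD: |18.2 − 140.4| < BD < 18.2 + 140.4, i.e. 122.2 < BD < 158.6.
From triangle CBD: 107.2 < BD < 146.6.
Both must hold, so BD lies in the intersection.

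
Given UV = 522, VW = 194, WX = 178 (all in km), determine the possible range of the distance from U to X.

150 ≤ UX ≤ 894 km

The maximum is all hops collinear in one direction: 522 + 194 + 178 = 894.
The longest hop is 522; the others sum to 372. Folding the others back against it leaves at least 522 − 372 = 150.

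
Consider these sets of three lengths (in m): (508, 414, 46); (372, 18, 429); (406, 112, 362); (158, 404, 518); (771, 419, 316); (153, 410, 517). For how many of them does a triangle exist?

(46,414,508): 46+414 ≤ 508 → not valid
(18,372,429): 18+372 ≤ 429 → not valid
(112,362,406): 112+362 > 406 → valid
(158,404,518): 158+404 > 518 → valid
(316,419,771): 316+419 ≤ 771 → not valid
(153,410,517): 153+410 > 517 → valid
3 of the 6 triples form a triangle.

3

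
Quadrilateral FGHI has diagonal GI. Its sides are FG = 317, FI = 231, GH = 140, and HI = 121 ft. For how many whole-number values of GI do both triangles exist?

From triangle FGI: 86 < GI < 548.
From triangle HGI: 19 < GI < 261.
Intersection: 86 < GI < 261, so integers 87 through 260: 174 values.

174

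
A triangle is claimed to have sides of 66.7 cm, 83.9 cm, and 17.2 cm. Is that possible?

No

The two shorter sides sum to 83.9, exactly equal to the longest side 83.9.
That gives only a degenerate (flat) triangle — the inequality must be strict.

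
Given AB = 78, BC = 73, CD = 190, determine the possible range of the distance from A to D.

The maximum is all hops collinear in one direction: 78 + 73 + 190 = 341.
The longest hop is 190; the others sum to 151. Folding the others back against it leaves at least 190 − 151 = 39.

39 ≤ AD ≤ 341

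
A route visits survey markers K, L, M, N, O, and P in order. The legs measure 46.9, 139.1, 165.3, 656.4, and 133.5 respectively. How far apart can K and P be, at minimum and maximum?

The maximum is all hops collinear in one direction: 46.9 + 139.1 + 165.3 + 656.4 + 133.5 = 1141.2.
The longest hop is 656.4; the others sum to 484.8. Folding the others back against it leaves at least 656.4 − 484.8 = 171.6.

171.6 ≤ KP ≤ 1141.2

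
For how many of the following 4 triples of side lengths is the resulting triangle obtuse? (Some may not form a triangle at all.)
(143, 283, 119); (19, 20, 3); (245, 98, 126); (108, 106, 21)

(143,283,119): 119+143 ≤ 283, not a triangle
(19,20,3): 3²+19² = 370 < 400 = 20² → obtuse
(245,98,126): 98+126 ≤ 245, not a triangle
(108,106,21): 21²+106² = 11677 > 11664 = 108² → acute
1 of the 4 is obtuse.

1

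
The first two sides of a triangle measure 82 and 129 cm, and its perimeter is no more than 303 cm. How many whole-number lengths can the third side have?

Triangle inequality: 47 < x < 211. Perimeter ≤ 303 gives x ≤ 303 − 82 − 129 = 92.
So 47 < x ≤ 92; integers 48 through 92: 45 values.

45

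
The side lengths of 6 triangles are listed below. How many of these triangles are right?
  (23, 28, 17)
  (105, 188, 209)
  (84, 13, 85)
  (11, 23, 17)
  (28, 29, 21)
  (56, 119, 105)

(23,28,17): 17²+23² = 818 > 784 = 28² → acute
(105,188,209): 105²+188² = 46369 > 43681 = 209² → acute
(84,13,85): 13²+84² = 7225 = 85² → right
(11,23,17): 11²+17² = 410 < 529 = 23² → obtuse
(28,29,21): 21²+28² = 1225 > 841 = 29² → acute
(56,119,105): 56²+105² = 14161 = 119² → right
2 of the 6 are right.

2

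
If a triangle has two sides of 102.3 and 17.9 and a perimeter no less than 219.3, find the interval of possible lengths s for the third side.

99.1 ≤ s < 120.2

Triangle inequality alone gives 84.4 < s < 120.2.
The perimeter condition gives s ≥ 219.3 − 102.3 − 17.9 = 99.1.
Intersecting the two: 99.1 ≤ s < 120.2.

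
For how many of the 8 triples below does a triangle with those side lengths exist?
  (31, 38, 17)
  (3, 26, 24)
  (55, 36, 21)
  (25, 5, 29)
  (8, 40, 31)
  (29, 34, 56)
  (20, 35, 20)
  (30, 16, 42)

7

(17,31,38): 17+31 > 38 → valid
(3,24,26): 3+24 > 26 → valid
(21,36,55): 21+36 > 55 → valid
(5,25,29): 5+25 > 29 → valid
(8,31,40): 8+31 ≤ 40 → not valid
(29,34,56): 29+34 > 56 → valid
(20,20,35): 20+20 > 35 → valid
(16,30,42): 16+30 > 42 → valid
7 of the 8 triples form a triangle.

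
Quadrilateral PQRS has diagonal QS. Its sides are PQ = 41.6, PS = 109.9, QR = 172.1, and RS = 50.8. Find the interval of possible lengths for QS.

121.3 < QS < 151.5

From triangle PQS: |41.6 − 109.9| < QS < 41.6 + 109.9, i.e. 68.3 < QS < 151.5.
From triangle RQS: 121.3 < QS < 222.9.
Both must hold, so QS lies in the intersection.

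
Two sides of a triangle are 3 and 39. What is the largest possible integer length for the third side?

The third side must be strictly less than 3 + 39 = 42.
The largest integer below 42 is 41.

41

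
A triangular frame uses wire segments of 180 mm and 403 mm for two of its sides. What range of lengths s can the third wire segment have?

223 < s < 583

By the triangle inequality, s must be less than 180 + 403 = 583 and greater than |180 − 403| = 223.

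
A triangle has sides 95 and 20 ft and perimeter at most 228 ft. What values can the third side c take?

Triangle inequality alone gives 75 < c < 115.
The perimeter condition gives c ≤ 228 − 95 − 20 = 113.
Intersecting the two: 75 < c ≤ 113.

75 < c ≤ 113 ft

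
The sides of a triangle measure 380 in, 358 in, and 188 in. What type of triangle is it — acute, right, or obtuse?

Compare the square of the longest side to the sum of squares of the other two: 188² + 358² = 163508 > 144400 = 380².

acute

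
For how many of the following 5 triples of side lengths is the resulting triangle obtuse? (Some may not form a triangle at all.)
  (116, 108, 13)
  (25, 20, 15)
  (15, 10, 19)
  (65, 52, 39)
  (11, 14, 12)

(116,108,13): 13²+108² = 11833 < 13456 = 116² → obtuse
(25,20,15): 15²+20² = 625 = 25² → right
(15,10,19): 10²+15² = 325 < 361 = 19² → obtuse
(65,52,39): 39²+52² = 4225 = 65² → right
(11,14,12): 11²+12² = 265 > 196 = 14² → acute
2 of the 5 are obtuse.

2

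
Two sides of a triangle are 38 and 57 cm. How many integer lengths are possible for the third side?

75

The third side lies in the open interval (19, 95).
Integers from 20 to 94 inclusive: 94 − 20 + 1 = 75.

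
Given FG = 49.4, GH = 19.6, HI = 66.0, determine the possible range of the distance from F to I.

0 ≤ FI ≤ 135.0

The maximum is all hops collinear in one direction: 49.4 + 19.6 + 66.0 = 135.0.
The longest hop is 66.0; the others sum to 69.0. Since 66.0 ≤ 69.0, the path can fold back on itself completely, so the minimum distance is 0.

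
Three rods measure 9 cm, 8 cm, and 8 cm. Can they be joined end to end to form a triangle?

The longest side is 9, and the other two sum to 16.
Since 16 > 9, the triangle inequality holds.

Yes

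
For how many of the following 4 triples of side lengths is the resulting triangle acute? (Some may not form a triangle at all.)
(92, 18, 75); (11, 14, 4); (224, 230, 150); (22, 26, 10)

1

(92,18,75): 18²+75² = 5949 < 8464 = 92² → obtuse
(11,14,4): 4²+11² = 137 < 196 = 14² → obtuse
(224,230,150): 150²+224² = 72676 > 52900 = 230² → acute
(22,26,10): 10²+22² = 584 < 676 = 26² → obtuse
1 of the 4 is acute.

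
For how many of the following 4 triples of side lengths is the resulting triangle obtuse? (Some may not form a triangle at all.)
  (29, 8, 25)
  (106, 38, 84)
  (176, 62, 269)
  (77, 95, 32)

(29,8,25): 8²+25² = 689 < 841 = 29² → obtuse
(106,38,84): 38²+84² = 8500 < 11236 = 106² → obtuse
(176,62,269): 62+176 ≤ 269, not a triangle
(77,95,32): 32²+77² = 6953 < 9025 = 95² → obtuse
3 of the 4 are obtuse.

3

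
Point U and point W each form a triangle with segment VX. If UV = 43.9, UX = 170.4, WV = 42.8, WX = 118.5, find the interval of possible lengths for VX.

From triangle UVX: |43.9 − 170.4| < VX < 43.9 + 170.4, i.e. 126.5 < VX < 214.3.
From triangle WVX: 75.7 < VX < 161.3.
Both must hold, so VX lies in the intersection.

126.5 < VX < 161.3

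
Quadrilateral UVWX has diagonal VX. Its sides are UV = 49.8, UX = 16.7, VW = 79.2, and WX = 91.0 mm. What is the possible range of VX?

33.1 < VX < 66.5

From triangle UVX: |49.8 − 16.7| < VX < 49.8 + 16.7, i.e. 33.1 < VX < 66.5.
From triangle WVX: 11.8 < VX < 170.2.
Both must hold, so VX lies in the intersection.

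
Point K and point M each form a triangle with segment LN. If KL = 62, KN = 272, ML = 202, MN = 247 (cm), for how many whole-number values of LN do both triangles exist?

123

From triangle KLN: 210 < LN < 334.
From triangle MLN: 45 < LN < 449.
Intersection: 210 < LN < 334, so integers 211 through 333: 123 values.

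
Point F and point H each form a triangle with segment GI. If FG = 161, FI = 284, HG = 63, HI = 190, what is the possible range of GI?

127 < GI < 253

From triangle FGI: |161 − 284| < GI < 161 + 284, i.e. 123 < GI < 445.
From triangle HGI: 127 < GI < 253.
Both must hold, so GI lies in the intersection.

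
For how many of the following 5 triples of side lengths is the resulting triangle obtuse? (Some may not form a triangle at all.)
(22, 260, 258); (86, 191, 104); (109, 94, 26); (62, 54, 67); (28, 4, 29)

(22,260,258): 22²+258² = 67048 < 67600 = 260² → obtuse
(86,191,104): 86+104 ≤ 191, not a triangle
(109,94,26): 26²+94² = 9512 < 11881 = 109² → obtuse
(62,54,67): 54²+62² = 6760 > 4489 = 67² → acute
(28,4,29): 4²+28² = 800 < 841 = 29² → obtuse
3 of the 5 are obtuse.

3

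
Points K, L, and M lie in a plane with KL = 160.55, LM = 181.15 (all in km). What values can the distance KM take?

20.60 ≤ KM ≤ 341.70 km

By the triangle inequality, |160.55 − 181.15| ≤ KM ≤ 160.55 + 181.15.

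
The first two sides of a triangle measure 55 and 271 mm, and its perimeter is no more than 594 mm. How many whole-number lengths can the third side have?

52

Triangle inequality: 216 < x < 326. Perimeter ≤ 594 gives x ≤ 594 − 55 − 271 = 268.
So 216 < x ≤ 268; integers 217 through 268: 52 values.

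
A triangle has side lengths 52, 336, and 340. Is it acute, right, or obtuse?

right

Compare the square of the longest side to the sum of squares of the other two: 52² + 336² = 115600 = 340².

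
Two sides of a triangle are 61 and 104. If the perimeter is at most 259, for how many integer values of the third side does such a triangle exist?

Triangle inequality: 43 < x < 165. Perimeter ≤ 259 gives x ≤ 259 − 61 − 104 = 94.
So 43 < x ≤ 94; integers 44 through 94: 51 values.

51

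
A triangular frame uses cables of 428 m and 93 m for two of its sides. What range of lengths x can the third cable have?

By the triangle inequality, x must be less than 428 + 93 = 521 and greater than |428 − 93| = 335.

335 < x < 521 (m)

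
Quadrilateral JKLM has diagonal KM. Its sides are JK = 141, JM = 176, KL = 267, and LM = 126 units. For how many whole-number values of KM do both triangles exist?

175

From triangle JKM: 35 < KM < 317.
From triangle LKM: 141 < KM < 393.
Intersection: 141 < KM < 317, so integers 142 through 316: 175 values.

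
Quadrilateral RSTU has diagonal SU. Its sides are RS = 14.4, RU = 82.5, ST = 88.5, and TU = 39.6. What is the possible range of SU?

From triangle RSU: |14.4 − 82.5| < SU < 14.4 + 82.5, i.e. 68.1 < SU < 96.9.
From triangle TSU: 48.9 < SU < 128.1.
Both must hold, so SU lies in the intersection.

68.1 < SU < 96.9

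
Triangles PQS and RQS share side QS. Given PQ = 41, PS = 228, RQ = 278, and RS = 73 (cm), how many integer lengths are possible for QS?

From triangle PQS: 187 < QS < 269.
From triangle RQS: 205 < QS < 351.
Intersection: 205 < QS < 269, so integers 206 through 268: 63 values.

63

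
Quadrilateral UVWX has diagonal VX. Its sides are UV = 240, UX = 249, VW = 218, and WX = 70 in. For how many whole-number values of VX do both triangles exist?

139

From triangle UVX: 9 < VX < 489.
From triangle WVX: 148 < VX < 288.
Intersection: 148 < VX < 288, so integers 149 through 287: 139 values.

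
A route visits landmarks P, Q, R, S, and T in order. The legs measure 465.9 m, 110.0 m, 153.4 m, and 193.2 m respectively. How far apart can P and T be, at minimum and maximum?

The maximum is all hops collinear in one direction: 465.9 + 110.0 + 153.4 + 193.2 = 922.5.
The longest hop is 465.9; the others sum to 456.6. Folding the others back against it leaves at least 465.9 − 456.6 = 9.3.

9.3 ≤ PT ≤ 922.5 m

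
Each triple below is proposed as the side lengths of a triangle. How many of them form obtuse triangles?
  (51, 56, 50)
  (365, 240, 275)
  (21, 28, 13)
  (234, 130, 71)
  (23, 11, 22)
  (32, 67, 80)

2

(51,56,50): 50²+51² = 5101 > 3136 = 56² → acute
(365,240,275): 240²+275² = 133225 = 365² → right
(21,28,13): 13²+21² = 610 < 784 = 28² → obtuse
(234,130,71): 71+130 ≤ 234, not a triangle
(23,11,22): 11²+22² = 605 > 529 = 23² → acute
(32,67,80): 32²+67² = 5513 < 6400 = 80² → obtuse
2 of the 6 are obtuse.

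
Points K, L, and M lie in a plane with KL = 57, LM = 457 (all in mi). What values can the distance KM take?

By the triangle inequality, |57 − 457| ≤ KM ≤ 57 + 457.

400 ≤ KM ≤ 514 mi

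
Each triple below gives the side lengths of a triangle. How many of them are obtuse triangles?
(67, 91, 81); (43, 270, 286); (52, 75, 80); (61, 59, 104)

2

(67,91,81): 67²+81² = 11050 > 8281 = 91² → acute
(43,270,286): 43²+270² = 74749 < 81796 = 286² → obtuse
(52,75,80): 52²+75² = 8329 > 6400 = 80² → acute
(61,59,104): 59²+61² = 7202 < 10816 = 104² → obtuse
2 of the 4 are obtuse.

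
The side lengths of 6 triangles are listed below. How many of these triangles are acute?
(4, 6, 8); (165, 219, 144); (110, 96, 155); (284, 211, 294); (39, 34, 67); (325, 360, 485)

(4,6,8): 4²+6² = 52 < 64 = 8² → obtuse
(165,219,144): 144²+165² = 47961 = 219² → right
(110,96,155): 96²+110² = 21316 < 24025 = 155² → obtuse
(284,211,294): 211²+284² = 125177 > 86436 = 294² → acute
(39,34,67): 34²+39² = 2677 < 4489 = 67² → obtuse
(325,360,485): 325²+360² = 235225 = 485² → right
1 of the 6 is acute.

1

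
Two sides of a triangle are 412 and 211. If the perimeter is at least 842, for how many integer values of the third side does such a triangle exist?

Triangle inequality: 201 < x < 623. Perimeter ≥ 842 gives x ≥ 842 − 412 − 211 = 219.
So 219 ≤ x < 623; integers 219 through 622: 404 values.

404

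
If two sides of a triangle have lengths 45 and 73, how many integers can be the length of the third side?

89

The third side lies in the open interval (28, 118).
Integers from 29 to 117 inclusive: 117 − 29 + 1 = 89.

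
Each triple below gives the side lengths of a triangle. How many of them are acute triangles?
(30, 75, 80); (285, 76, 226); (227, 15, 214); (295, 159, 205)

1

(30,75,80): 30²+75² = 6525 > 6400 = 80² → acute
(285,76,226): 76²+226² = 56852 < 81225 = 285² → obtuse
(227,15,214): 15²+214² = 46021 < 51529 = 227² → obtuse
(295,159,205): 159²+205² = 67306 < 87025 = 295² → obtuse
1 of the 4 is acute.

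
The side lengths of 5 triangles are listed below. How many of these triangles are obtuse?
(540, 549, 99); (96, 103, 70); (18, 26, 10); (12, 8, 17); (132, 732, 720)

2

(540,549,99): 99²+540² = 301401 = 549² → right
(96,103,70): 70²+96² = 14116 > 10609 = 103² → acute
(18,26,10): 10²+18² = 424 < 676 = 26² → obtuse
(12,8,17): 8²+12² = 208 < 289 = 17² → obtuse
(132,732,720): 132²+720² = 535824 = 732² → right
2 of the 5 are obtuse.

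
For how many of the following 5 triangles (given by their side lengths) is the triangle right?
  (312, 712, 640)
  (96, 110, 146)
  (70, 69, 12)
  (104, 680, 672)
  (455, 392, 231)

(312,712,640): 312²+640² = 506944 = 712² → right
(96,110,146): 96²+110² = 21316 = 146² → right
(70,69,12): 12²+69² = 4905 > 4900 = 70² → acute
(104,680,672): 104²+672² = 462400 = 680² → right
(455,392,231): 231²+392² = 207025 = 455² → right
4 of the 5 are right.

4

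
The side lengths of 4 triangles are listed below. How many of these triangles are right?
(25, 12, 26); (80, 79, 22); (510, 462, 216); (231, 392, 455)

2

(25,12,26): 12²+25² = 769 > 676 = 26² → acute
(80,79,22): 22²+79² = 6725 > 6400 = 80² → acute
(510,462,216): 216²+462² = 260100 = 510² → right
(231,392,455): 231²+392² = 207025 = 455² → right
2 of the 4 are right.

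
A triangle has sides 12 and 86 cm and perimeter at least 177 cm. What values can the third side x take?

Triangle inequality alone gives 74 < x < 98.
The perimeter condition gives x ≥ 177 − 12 − 86 = 79.
Intersecting the two: 79 ≤ x < 98.

79 ≤ x < 98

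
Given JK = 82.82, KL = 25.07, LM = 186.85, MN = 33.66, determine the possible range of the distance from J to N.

The maximum is all hops collinear in one direction: 82.82 + 25.07 + 186.85 + 33.66 = 328.40.
The longest hop is 186.85; the others sum to 141.55. Folding the others back against it leaves at least 186.85 − 141.55 = 45.30.

45.30 ≤ JN ≤ 328.40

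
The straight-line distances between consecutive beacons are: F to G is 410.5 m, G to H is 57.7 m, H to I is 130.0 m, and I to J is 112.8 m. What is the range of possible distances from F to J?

110.0 ≤ FJ ≤ 711.0 m

The maximum is all hops collinear in one direction: 410.5 + 57.7 + 130.0 + 112.8 = 711.0.
The longest hop is 410.5; the others sum to 300.5. Folding the others back against it leaves at least 410.5 − 300.5 = 110.0.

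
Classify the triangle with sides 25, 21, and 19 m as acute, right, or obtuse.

Compare the square of the longest side to the sum of squares of the other two: 19² + 21² = 802 > 625 = 25².

acute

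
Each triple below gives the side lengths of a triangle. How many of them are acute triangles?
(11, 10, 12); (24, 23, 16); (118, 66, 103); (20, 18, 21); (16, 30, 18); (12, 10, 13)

5

(11,10,12): 10²+11² = 221 > 144 = 12² → acute
(24,23,16): 16²+23² = 785 > 576 = 24² → acute
(118,66,103): 66²+103² = 14965 > 13924 = 118² → acute
(20,18,21): 18²+20² = 724 > 441 = 21² → acute
(16,30,18): 16²+18² = 580 < 900 = 30² → obtuse
(12,10,13): 10²+12² = 244 > 169 = 13² → acute
5 of the 6 are acute.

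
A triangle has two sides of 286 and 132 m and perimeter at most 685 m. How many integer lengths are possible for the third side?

113

Triangle inequality: 154 < x < 418. Perimeter ≤ 685 gives x ≤ 685 − 286 − 132 = 267.
So 154 < x ≤ 267; integers 155 through 267: 113 values.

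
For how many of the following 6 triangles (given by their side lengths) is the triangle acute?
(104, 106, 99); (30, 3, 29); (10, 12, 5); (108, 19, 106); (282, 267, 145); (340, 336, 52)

2

(104,106,99): 99²+104² = 20617 > 11236 = 106² → acute
(30,3,29): 3²+29² = 850 < 900 = 30² → obtuse
(10,12,5): 5²+10² = 125 < 144 = 12² → obtuse
(108,19,106): 19²+106² = 11597 < 11664 = 108² → obtuse
(282,267,145): 145²+267² = 92314 > 79524 = 282² → acute
(340,336,52): 52²+336² = 115600 = 340² → right
2 of the 6 are acute.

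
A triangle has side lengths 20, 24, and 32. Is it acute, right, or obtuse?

obtuse

Compare the square of the longest side to the sum of squares of the other two: 20² + 24² = 976 < 1024 = 32².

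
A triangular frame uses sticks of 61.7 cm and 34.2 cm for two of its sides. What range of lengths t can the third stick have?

By the triangle inequality, t must be less than 61.7 + 34.2 = 95.9 and greater than |61.7 − 34.2| = 27.5.

27.5 < t < 95.9 (cm)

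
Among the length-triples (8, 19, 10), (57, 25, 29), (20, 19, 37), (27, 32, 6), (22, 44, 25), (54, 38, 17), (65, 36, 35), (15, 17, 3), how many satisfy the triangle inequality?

(8,10,19): 8+10 ≤ 19 → not valid
(25,29,57): 25+29 ≤ 57 → not valid
(19,20,37): 19+20 > 37 → valid
(6,27,32): 6+27 > 32 → valid
(22,25,44): 22+25 > 44 → valid
(17,38,54): 17+38 > 54 → valid
(35,36,65): 35+36 > 65 → valid
(3,15,17): 3+15 > 17 → valid
6 of the 8 triples form a triangle.

6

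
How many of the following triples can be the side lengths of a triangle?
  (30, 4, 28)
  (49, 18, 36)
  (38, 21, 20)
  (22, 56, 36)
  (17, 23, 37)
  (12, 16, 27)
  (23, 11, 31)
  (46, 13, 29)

(4,28,30): 4+28 > 30 → valid
(18,36,49): 18+36 > 49 → valid
(20,21,38): 20+21 > 38 → valid
(22,36,56): 22+36 > 56 → valid
(17,23,37): 17+23 > 37 → valid
(12,16,27): 12+16 > 27 → valid
(11,23,31): 11+23 > 31 → valid
(13,29,46): 13+29 ≤ 46 → not valid
7 of the 8 triples form a triangle.

7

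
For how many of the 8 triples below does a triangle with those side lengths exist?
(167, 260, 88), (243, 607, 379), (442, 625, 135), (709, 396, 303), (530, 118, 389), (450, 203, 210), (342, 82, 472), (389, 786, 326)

1

(88,167,260): 88+167 ≤ 260 → not valid
(243,379,607): 243+379 > 607 → valid
(135,442,625): 135+442 ≤ 625 → not valid
(303,396,709): 303+396 ≤ 709 → not valid
(118,389,530): 118+389 ≤ 530 → not valid
(203,210,450): 203+210 ≤ 450 → not valid
(82,342,472): 82+342 ≤ 472 → not valid
(326,389,786): 326+389 ≤ 786 → not valid
1 of the 8 triples forms a triangle.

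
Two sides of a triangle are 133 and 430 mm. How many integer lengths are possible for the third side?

265

The third side lies in the open interval (297, 563).
Integers from 298 to 562 inclusive: 562 − 298 + 1 = 265.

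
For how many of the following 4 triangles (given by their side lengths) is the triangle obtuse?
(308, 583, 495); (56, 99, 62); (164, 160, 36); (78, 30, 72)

1

(308,583,495): 308²+495² = 339889 = 583² → right
(56,99,62): 56²+62² = 6980 < 9801 = 99² → obtuse
(164,160,36): 36²+160² = 26896 = 164² → right
(78,30,72): 30²+72² = 6084 = 78² → right
1 of the 4 is obtuse.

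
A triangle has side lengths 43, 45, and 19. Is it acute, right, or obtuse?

acute

Compare the square of the longest side to the sum of squares of the other two: 19² + 43² = 2210 > 2025 = 45².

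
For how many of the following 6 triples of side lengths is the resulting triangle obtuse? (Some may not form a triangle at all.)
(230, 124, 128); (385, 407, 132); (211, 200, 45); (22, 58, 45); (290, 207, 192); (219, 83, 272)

5

(230,124,128): 124²+128² = 31760 < 52900 = 230² → obtuse
(385,407,132): 132²+385² = 165649 = 407² → right
(211,200,45): 45²+200² = 42025 < 44521 = 211² → obtuse
(22,58,45): 22²+45² = 2509 < 3364 = 58² → obtuse
(290,207,192): 192²+207² = 79713 < 84100 = 290² → obtuse
(219,83,272): 83²+219² = 54850 < 73984 = 272² → obtuse
5 of the 6 are obtuse.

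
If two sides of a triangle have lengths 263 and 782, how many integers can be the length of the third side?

525

The third side lies in the open interval (519, 1045).
Integers from 520 to 1044 inclusive: 1044 − 520 + 1 = 525.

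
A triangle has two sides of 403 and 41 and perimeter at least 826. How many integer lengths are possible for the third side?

Triangle inequality: 362 < x < 444. Perimeter ≥ 826 gives x ≥ 826 − 403 − 41 = 382.
So 382 ≤ x < 444; integers 382 through 443: 62 values.

62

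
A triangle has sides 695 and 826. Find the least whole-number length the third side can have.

The third side must be strictly greater than |695 − 826| = 131.
The smallest integer above 131 is 132.

132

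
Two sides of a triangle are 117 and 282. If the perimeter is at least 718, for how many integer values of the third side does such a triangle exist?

80

Triangle inequality: 165 < x < 399. Perimeter ≥ 718 gives x ≥ 718 − 117 − 282 = 319.
So 319 ≤ x < 399; integers 319 through 398: 80 values.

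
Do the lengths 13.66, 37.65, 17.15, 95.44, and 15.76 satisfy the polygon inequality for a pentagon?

For a pentagon, each side must be shorter than the sum of the others.
Here the longest side is 95.44, but the remaining 4 sides sum to only 84.22.

No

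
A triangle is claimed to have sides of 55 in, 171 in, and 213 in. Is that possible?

The longest side is 213, and the other two sum to 226.
Since 226 > 213, the triangle inequality holds.

Yes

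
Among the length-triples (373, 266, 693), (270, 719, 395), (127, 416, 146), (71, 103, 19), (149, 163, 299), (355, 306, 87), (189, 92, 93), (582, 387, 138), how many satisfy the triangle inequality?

2

(266,373,693): 266+373 ≤ 693 → not valid
(270,395,719): 270+395 ≤ 719 → not valid
(127,146,416): 127+146 ≤ 416 → not valid
(19,71,103): 19+71 ≤ 103 → not valid
(149,163,299): 149+163 > 299 → valid
(87,306,355): 87+306 > 355 → valid
(92,93,189): 92+93 ≤ 189 → not valid
(138,387,582): 138+387 ≤ 582 → not valid
2 of the 8 triples form a triangle.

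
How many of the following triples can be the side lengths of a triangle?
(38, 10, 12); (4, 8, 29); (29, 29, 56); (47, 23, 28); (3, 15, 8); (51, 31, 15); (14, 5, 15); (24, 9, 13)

(10,12,38): 10+12 ≤ 38 → not valid
(4,8,29): 4+8 ≤ 29 → not valid
(29,29,56): 29+29 > 56 → valid
(23,28,47): 23+28 > 47 → valid
(3,8,15): 3+8 ≤ 15 → not valid
(15,31,51): 15+31 ≤ 51 → not valid
(5,14,15): 5+14 > 15 → valid
(9,13,24): 9+13 ≤ 24 → not valid
3 of the 8 triples form a triangle.

3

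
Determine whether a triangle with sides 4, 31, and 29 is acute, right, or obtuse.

obtuse

Compare the square of the longest side to the sum of squares of the other two: 4² + 29² = 857 < 961 = 31².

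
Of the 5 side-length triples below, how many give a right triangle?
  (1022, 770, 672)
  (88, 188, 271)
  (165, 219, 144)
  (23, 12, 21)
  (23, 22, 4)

2

(1022,770,672): 672²+770² = 1044484 = 1022² → right
(88,188,271): 88²+188² = 43088 < 73441 = 271² → obtuse
(165,219,144): 144²+165² = 47961 = 219² → right
(23,12,21): 12²+21² = 585 > 529 = 23² → acute
(23,22,4): 4²+22² = 500 < 529 = 23² → obtuse
2 of the 5 are right.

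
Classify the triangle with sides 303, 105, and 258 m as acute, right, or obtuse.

obtuse

Compare the square of the longest side to the sum of squares of the other two: 105² + 258² = 77589 < 91809 = 303².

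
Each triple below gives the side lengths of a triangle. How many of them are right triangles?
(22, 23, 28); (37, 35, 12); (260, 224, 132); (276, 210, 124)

(22,23,28): 22²+23² = 1013 > 784 = 28² → acute
(37,35,12): 12²+35² = 1369 = 37² → right
(260,224,132): 132²+224² = 67600 = 260² → right
(276,210,124): 124²+210² = 59476 < 76176 = 276² → obtuse
2 of the 4 are right.

2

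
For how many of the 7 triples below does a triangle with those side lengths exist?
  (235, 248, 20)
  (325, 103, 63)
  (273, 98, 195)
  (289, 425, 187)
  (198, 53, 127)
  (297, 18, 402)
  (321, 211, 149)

(20,235,248): 20+235 > 248 → valid
(63,103,325): 63+103 ≤ 325 → not valid
(98,195,273): 98+195 > 273 → valid
(187,289,425): 187+289 > 425 → valid
(53,127,198): 53+127 ≤ 198 → not valid
(18,297,402): 18+297 ≤ 402 → not valid
(149,211,321): 149+211 > 321 → valid
4 of the 7 triples form a triangle.

4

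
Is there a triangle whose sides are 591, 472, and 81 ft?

The longest side is 591, but the other two sum to only 553.
553 < 591, so the triangle inequality fails.

No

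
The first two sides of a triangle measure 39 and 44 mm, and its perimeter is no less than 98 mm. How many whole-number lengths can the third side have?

68

Triangle inequality: 5 < x < 83. Perimeter ≥ 98 gives x ≥ 98 − 39 − 44 = 15.
So 15 ≤ x < 83; integers 15 through 82: 68 values.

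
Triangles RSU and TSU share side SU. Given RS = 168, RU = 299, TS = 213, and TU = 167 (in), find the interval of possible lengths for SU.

From triangle RSU: |168 − 299| < SU < 168 + 299, i.e. 131 < SU < 467.
From triangle TSU: 46 < SU < 380.
Both must hold, so SU lies in the intersection.

131 < SU < 380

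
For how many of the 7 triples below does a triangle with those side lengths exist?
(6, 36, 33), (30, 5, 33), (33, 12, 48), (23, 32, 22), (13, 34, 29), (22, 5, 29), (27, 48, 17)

4

(6,33,36): 6+33 > 36 → valid
(5,30,33): 5+30 > 33 → valid
(12,33,48): 12+33 ≤ 48 → not valid
(22,23,32): 22+23 > 32 → valid
(13,29,34): 13+29 > 34 → valid
(5,22,29): 5+22 ≤ 29 → not valid
(17,27,48): 17+27 ≤ 48 → not valid
4 of the 7 triples form a triangle.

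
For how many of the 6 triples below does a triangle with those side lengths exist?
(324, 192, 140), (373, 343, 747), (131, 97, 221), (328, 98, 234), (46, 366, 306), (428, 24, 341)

(140,192,324): 140+192 > 324 → valid
(343,373,747): 343+373 ≤ 747 → not valid
(97,131,221): 97+131 > 221 → valid
(98,234,328): 98+234 > 328 → valid
(46,306,366): 46+306 ≤ 366 → not valid
(24,341,428): 24+341 ≤ 428 → not valid
3 of the 6 triples form a triangle.

3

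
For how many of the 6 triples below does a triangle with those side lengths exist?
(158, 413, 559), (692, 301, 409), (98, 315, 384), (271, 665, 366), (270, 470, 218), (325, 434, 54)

4

(158,413,559): 158+413 > 559 → valid
(301,409,692): 301+409 > 692 → valid
(98,315,384): 98+315 > 384 → valid
(271,366,665): 271+366 ≤ 665 → not valid
(218,270,470): 218+270 > 470 → valid
(54,325,434): 54+325 ≤ 434 → not valid
4 of the 6 triples form a triangle.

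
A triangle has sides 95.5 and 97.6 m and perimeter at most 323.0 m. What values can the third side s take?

2.1 < s ≤ 129.9 m

Triangle inequality alone gives 2.1 < s < 193.1.
The perimeter condition gives s ≤ 323.0 − 95.5 − 97.6 = 129.9.
Intersecting the two: 2.1 < s ≤ 129.9.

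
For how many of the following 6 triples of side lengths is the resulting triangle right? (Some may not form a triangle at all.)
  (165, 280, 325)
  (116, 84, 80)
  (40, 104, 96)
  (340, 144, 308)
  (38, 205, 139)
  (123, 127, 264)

4

(165,280,325): 165²+280² = 105625 = 325² → right
(116,84,80): 80²+84² = 13456 = 116² → right
(40,104,96): 40²+96² = 10816 = 104² → right
(340,144,308): 144²+308² = 115600 = 340² → right
(38,205,139): 38+139 ≤ 205, not a triangle
(123,127,264): 123+127 ≤ 264, not a triangle
4 of the 6 are right.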